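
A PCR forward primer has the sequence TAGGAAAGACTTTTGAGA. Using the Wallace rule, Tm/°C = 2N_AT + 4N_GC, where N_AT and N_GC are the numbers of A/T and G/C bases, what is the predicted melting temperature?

Base counts: T=5, A=7, C=1, G=5
So N_AT = 12 and N_GC = 6.
Tm = 2(12) + 4(6) = 24 + 24 = 48°C

48°C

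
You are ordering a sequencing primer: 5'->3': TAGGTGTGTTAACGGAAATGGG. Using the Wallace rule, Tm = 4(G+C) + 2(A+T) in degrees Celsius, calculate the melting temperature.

64°C

Counting bases: G=9, A=6, T=6, C=1
AT pairs contribute 12, GC pairs contribute 10.
Tm = 2(12) + 4(10) = 24 + 40 = 64°C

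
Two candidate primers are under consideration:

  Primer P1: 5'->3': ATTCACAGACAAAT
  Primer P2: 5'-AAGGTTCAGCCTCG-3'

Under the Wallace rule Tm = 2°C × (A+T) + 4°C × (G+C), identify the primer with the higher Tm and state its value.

Primer P1: A+T=10, G+C=4 → Tm = 2(10)+4(4) = 36°C
Primer P2: A+T=6, G+C=8 → Tm = 2(6)+4(8) = 44°C
36°C vs 44°C → primer P2 is higher.

Primer P2, 44°C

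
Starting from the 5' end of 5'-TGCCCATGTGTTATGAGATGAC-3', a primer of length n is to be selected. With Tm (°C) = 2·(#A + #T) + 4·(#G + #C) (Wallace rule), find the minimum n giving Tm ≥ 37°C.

First 12 bases: TGCCCATGTGTT → Tm = 36°C (< 37°C)
First 13 bases: TGCCCATGTGTTA → Tm = 38°C (≥ 37°C)
Since every base adds ≥2°C, Tm only increases with n, so the threshold is first crossed at n = 13.

n = 13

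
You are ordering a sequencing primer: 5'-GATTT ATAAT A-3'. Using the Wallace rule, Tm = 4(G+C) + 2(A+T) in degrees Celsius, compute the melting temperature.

24°C

G=1, T=5, C=0, A=5
A+T = 10, G+C = 1
Tm = 4·1 + 2·10 = 4 + 20 = 24°C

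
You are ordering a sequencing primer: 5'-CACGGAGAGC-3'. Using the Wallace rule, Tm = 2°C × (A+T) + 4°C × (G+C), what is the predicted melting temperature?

Base counts: C=3, G=4, T=0, A=3
AT pairs contribute 3, GC pairs contribute 7.
Tm = 2(3) + 4(7) = 6 + 28 = 34°C

34°C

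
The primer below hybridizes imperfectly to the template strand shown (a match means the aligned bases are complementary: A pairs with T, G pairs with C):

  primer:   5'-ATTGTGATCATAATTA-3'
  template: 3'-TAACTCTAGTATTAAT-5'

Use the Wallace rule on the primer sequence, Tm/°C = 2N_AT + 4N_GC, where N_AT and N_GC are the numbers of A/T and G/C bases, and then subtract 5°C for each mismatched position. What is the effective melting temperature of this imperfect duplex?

33°C

Primer base counts: A=6, T=7, G=2, C=1 → A+T=13, G+C=3
Perfect-match Tm = 2(13) + 4(3) = 26 + 12 = 38°C
Mismatches (positions where the bases are not complementary): 1 (at position 5)
Effective Tm = 38 − 1×5 = 38 − 5 = 33°C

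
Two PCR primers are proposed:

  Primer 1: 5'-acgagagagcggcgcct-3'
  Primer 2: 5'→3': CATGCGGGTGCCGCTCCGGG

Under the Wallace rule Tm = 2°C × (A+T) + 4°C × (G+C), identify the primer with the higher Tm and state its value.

Primer 2, 72°C

Primer 1: A+T=5, G+C=12 → Tm = 2(5)+4(12) = 58°C
Primer 2: A+T=4, G+C=16 → Tm = 2(4)+4(16) = 72°C
58°C vs 72°C → primer 2 is higher.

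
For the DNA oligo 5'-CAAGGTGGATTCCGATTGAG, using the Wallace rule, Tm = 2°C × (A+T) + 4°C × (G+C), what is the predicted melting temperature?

60°C

C=3, A=5, G=7, T=5
A+T = 10, G+C = 10
Tm = 2(10) + 4(10) = 20 + 40 = 60°C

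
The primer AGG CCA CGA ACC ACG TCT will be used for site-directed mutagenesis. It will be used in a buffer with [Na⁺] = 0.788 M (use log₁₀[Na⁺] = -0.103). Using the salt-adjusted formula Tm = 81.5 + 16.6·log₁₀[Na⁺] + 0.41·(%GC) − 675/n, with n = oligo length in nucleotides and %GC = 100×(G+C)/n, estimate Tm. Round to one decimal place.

Length n = 18. C=7, G=4, T=2, A=5
G+C = 11, so %GC = 11/18 × 100 = 61.111%
Salt term: 16.6 × (-0.103) = -1.71
GC term: 0.41 × 61.111 = 25.056; length term: −675/18 = −37.5
Tm = 81.5 + (-1.71) + 25.056 − 37.5 = 67.346 → 67.3°C

67.3°C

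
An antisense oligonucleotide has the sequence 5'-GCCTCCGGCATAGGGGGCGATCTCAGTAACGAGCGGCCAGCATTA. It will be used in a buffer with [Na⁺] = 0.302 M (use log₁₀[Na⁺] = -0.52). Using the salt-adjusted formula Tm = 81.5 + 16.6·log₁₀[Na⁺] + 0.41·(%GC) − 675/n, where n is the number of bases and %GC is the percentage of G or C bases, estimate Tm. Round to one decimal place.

Length n = 45. Base counts: T=7, C=13, A=10, G=15
G+C = 28, so %GC = 28/45 × 100 = 62.222%
Salt term: 16.6 × (-0.52) = -8.632
GC term: 0.41 × 62.222 = 25.511; length term: −675/45 = −15
Tm = 81.5 + (-8.632) + 25.511 − 15 = 83.379 → 83.4°C

83.4°C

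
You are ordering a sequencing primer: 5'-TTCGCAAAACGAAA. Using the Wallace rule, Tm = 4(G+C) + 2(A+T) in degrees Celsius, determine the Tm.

Base counts: G=2, C=3, A=7, T=2
So N_AT = 9 and N_GC = 5.
Tm = 2×9 + 4×5 = 38°C

38°C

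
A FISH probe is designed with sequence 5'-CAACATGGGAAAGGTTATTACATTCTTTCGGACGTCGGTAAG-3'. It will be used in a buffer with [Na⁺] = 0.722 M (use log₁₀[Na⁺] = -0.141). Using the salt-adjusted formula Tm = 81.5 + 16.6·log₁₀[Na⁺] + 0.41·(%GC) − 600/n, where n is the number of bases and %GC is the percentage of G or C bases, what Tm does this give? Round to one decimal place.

82.4°C

Length n = 42. C=7, A=12, G=11, T=12
G+C = 18, so %GC = 18/42 × 100 = 42.857%
Salt term: 16.6 × (-0.141) = -2.341
GC term: 0.41 × 42.857 = 17.571; length term: −600/42 = −14.286
Tm = 81.5 + (-2.341) + 17.571 − 14.286 = 82.444 → 82.4°C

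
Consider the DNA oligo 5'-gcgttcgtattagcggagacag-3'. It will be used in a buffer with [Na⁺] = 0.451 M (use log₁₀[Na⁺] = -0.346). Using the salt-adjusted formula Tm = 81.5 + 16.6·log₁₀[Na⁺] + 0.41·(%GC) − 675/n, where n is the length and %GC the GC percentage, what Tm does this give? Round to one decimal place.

Length n = 22. T=5, A=5, G=8, C=4
G+C = 12, so %GC = 12/22 × 100 = 54.545%
Salt term: 16.6 × (-0.346) = -5.744
GC term: 0.41 × 54.545 = 22.363; length term: −675/22 = −30.682
Tm = 81.5 + (-5.744) + 22.363 − 30.682 = 67.437 → 67.4°C

67.4°C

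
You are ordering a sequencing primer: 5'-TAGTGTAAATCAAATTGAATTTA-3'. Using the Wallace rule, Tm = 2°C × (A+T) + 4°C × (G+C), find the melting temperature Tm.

54°C

Base counts: G=3, A=10, C=1, T=9
AT pairs contribute 19, GC pairs contribute 4.
Tm = 2×19 + 4×4 = 54°C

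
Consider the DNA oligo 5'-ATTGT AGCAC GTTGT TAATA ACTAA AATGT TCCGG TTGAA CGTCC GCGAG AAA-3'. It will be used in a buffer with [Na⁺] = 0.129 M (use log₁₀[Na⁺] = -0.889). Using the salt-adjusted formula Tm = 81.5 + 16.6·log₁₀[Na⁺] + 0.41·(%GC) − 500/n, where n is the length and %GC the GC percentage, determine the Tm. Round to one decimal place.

73.6°C

Length n = 53. Base counts: T=15, A=17, G=12, C=9
G+C = 21, so %GC = 21/53 × 100 = 39.623%
Salt term: 16.6 × (-0.889) = -14.757
GC term: 0.41 × 39.623 = 16.245; length term: −500/53 = −9.434
Tm = 81.5 + (-14.757) + 16.245 − 9.434 = 73.554 → 73.6°C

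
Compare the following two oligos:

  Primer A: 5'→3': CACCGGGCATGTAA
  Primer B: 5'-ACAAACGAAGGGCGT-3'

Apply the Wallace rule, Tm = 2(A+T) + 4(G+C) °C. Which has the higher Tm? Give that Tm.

Primer B, 46°C

Primer A: A+T=6, G+C=8 → Tm = 2(6)+4(8) = 44°C
Primer B: A+T=7, G+C=8 → Tm = 2(7)+4(8) = 46°C
44°C vs 46°C → primer B is higher.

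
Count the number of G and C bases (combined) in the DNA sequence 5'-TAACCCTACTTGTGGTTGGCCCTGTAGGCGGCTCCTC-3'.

22

T=11, A=4, C=12, G=10
Total G or C: 10 + 12 = 22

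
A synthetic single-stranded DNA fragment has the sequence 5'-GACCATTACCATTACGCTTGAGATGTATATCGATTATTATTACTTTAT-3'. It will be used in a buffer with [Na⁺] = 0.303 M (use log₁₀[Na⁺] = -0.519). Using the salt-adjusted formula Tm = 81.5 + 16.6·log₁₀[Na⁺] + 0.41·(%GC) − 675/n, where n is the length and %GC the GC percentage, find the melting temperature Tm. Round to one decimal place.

70.8°C

Length n = 48. Scanning the sequence gives G=6, A=14, C=8, T=20.
G+C = 14, so %GC = 14/48 × 100 = 29.167%
Salt term: 16.6 × (-0.519) = -8.615
GC term: 0.41 × 29.167 = 11.958; length term: −675/48 = −14.062
Tm = 81.5 + (-8.615) + 11.958 − 14.062 = 70.781 → 70.8°C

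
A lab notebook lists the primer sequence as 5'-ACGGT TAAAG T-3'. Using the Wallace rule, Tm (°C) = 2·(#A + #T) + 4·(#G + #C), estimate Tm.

30°C

Counting bases: G=3, C=1, T=3, A=4
AT pairs contribute 7, GC pairs contribute 4.
Tm = 2(7) + 4(4) = 14 + 16 = 30°C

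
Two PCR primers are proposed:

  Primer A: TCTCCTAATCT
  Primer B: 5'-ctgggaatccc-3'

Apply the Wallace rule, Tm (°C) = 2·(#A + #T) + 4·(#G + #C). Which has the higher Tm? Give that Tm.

Primer B, 36°C

Primer A: A+T=7, G+C=4 → Tm = 2(7)+4(4) = 30°C
Primer B: A+T=4, G+C=7 → Tm = 2(4)+4(7) = 36°C
30°C vs 36°C → primer B is higher.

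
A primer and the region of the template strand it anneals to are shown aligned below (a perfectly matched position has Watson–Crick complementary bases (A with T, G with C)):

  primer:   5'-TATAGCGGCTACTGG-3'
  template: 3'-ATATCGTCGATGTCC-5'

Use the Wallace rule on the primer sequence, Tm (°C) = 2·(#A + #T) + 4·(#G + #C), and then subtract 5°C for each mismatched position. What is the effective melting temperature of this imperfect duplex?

Primer base counts: A=3, T=4, G=5, C=3 → A+T=7, G+C=8
Perfect-match Tm = 2(7) + 4(8) = 14 + 32 = 46°C
Mismatches (positions where the bases are not complementary): 2 (at positions 7, 13)
Effective Tm = 46 − 2×5 = 46 − 10 = 36°C

36°C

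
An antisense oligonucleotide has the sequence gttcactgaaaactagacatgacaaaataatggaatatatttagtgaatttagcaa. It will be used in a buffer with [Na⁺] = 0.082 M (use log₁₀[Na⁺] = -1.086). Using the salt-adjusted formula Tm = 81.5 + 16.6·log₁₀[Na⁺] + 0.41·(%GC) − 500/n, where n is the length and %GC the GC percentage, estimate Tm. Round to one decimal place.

65.5°C

Length n = 56. Counting bases: C=6, T=16, G=9, A=25
G+C = 15, so %GC = 15/56 × 100 = 26.786%
Salt term: 16.6 × (-1.086) = -18.028
GC term: 0.41 × 26.786 = 10.982; length term: −500/56 = −8.929
Tm = 81.5 + (-18.028) + 10.982 − 8.929 = 65.525 → 65.5°C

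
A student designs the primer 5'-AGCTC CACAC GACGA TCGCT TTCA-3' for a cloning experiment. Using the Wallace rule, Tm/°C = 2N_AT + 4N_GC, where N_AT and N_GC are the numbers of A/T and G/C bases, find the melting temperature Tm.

74°C

A=6, G=4, T=5, C=9
A+T = 11, G+C = 13
Tm = 2×11 + 4×13 = 74°C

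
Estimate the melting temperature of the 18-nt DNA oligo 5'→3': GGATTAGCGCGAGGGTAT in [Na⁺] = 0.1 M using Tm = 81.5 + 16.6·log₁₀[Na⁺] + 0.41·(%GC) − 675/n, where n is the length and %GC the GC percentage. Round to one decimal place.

Length n = 18. Base counts: C=2, A=4, G=8, T=4
G+C = 10, so %GC = 10/18 × 100 = 55.556%
Salt term: 16.6 × (-1) = -16.6
GC term: 0.41 × 55.556 = 22.778; length term: −675/18 = −37.5
Tm = 81.5 + (-16.6) + 22.778 − 37.5 = 50.178 → 50.2°C

50.2°C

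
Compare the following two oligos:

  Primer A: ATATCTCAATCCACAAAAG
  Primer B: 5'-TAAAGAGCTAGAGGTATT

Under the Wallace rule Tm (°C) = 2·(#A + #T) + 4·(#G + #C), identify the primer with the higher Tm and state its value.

Primer A, 50°C

Primer A: A+T=13, G+C=6 → Tm = 2(13)+4(6) = 50°C
Primer B: A+T=12, G+C=6 → Tm = 2(12)+4(6) = 48°C
50°C vs 48°C → primer A is higher.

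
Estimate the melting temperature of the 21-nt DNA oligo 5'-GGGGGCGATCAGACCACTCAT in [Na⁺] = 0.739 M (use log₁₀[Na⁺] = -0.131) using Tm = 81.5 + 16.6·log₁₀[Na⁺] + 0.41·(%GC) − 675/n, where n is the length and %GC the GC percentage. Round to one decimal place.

72.6°C

Length n = 21. G=7, T=3, C=6, A=5
G+C = 13, so %GC = 13/21 × 100 = 61.905%
Salt term: 16.6 × (-0.131) = -2.175
GC term: 0.41 × 61.905 = 25.381; length term: −675/21 = −32.143
Tm = 81.5 + (-2.175) + 25.381 − 32.143 = 72.563 → 72.6°C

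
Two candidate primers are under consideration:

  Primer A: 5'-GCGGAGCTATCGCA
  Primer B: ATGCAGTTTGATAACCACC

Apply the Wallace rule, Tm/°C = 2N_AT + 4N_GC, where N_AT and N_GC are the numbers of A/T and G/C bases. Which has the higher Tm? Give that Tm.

Primer B, 54°C

Primer A: A+T=5, G+C=9 → Tm = 2(5)+4(9) = 46°C
Primer B: A+T=11, G+C=8 → Tm = 2(11)+4(8) = 54°C
46°C vs 54°C → primer B is higher.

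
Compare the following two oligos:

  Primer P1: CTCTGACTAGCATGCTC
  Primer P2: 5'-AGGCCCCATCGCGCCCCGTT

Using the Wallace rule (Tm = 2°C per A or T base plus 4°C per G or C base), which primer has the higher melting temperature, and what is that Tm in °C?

Primer P2, 70°C

Primer P1: A+T=8, G+C=9 → Tm = 2(8)+4(9) = 52°C
Primer P2: A+T=5, G+C=15 → Tm = 2(5)+4(15) = 70°C
52°C vs 70°C → primer P2 is higher.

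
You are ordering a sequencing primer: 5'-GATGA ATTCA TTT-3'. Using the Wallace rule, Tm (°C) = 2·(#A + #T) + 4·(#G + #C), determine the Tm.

32°C

Counting bases: T=6, C=1, G=2, A=4
So N_AT = 10 and N_GC = 3.
Tm = 4·3 + 2·10 = 12 + 20 = 32°C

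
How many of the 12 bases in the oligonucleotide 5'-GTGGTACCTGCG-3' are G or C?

Base counts: T=3, C=3, G=5, A=1
Total G or C: 5 + 3 = 8

8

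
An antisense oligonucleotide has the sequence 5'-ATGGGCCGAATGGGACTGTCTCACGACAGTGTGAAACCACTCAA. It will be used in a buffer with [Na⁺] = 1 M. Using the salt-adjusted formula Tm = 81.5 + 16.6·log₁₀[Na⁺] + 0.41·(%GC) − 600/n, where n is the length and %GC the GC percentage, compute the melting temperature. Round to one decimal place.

Length n = 44. Base counts: A=13, C=11, G=12, T=8
G+C = 23, so %GC = 23/44 × 100 = 52.273%
Salt term: 16.6 × (0) = 0
GC term: 0.41 × 52.273 = 21.432; length term: −600/44 = −13.636
Tm = 81.5 + (0) + 21.432 − 13.636 = 89.296 → 89.3°C

89.3°C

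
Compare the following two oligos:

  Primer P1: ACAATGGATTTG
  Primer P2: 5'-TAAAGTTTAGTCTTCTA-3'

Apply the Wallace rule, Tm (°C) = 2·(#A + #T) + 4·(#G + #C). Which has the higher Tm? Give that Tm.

Primer P1: A+T=8, G+C=4 → Tm = 2(8)+4(4) = 32°C
Primer P2: A+T=13, G+C=4 → Tm = 2(13)+4(4) = 42°C
32°C vs 42°C → primer P2 is higher.

Primer P2, 42°C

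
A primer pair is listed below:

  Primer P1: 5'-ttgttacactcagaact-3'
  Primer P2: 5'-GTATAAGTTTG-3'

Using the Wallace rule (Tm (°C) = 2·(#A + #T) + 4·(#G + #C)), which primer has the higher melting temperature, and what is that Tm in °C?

Primer P1: A+T=11, G+C=6 → Tm = 2(11)+4(6) = 46°C
Primer P2: A+T=8, G+C=3 → Tm = 2(8)+4(3) = 28°C
46°C vs 28°C → primer P1 is higher.

Primer P1, 46°C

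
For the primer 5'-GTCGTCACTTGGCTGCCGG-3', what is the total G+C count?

13

Scanning the sequence gives C=6, A=1, G=7, T=5.
Total G or C: 7 + 6 = 13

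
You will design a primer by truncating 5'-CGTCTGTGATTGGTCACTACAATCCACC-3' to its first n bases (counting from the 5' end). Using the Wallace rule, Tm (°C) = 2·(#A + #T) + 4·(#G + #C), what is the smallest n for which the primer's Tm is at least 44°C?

n = 15

First 14 bases: CGTCTGTGATTGGT → Tm = 42°C (< 44°C)
First 15 bases: CGTCTGTGATTGGTC → Tm = 46°C (≥ 44°C)
Each additional base adds 2°C (A/T) or 4°C (G/C), so Tm is non-decreasing in n; n = 15 is the first length to reach 44°C.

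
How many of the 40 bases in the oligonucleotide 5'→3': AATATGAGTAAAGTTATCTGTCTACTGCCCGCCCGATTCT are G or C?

Scanning the sequence gives A=10, T=13, C=10, G=7.
G+C = 7 + 10 = 17

17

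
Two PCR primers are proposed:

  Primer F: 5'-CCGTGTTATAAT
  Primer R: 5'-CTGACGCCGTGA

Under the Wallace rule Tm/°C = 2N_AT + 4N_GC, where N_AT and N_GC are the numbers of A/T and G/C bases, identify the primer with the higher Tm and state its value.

Primer R, 40°C

Primer F: A+T=8, G+C=4 → Tm = 2(8)+4(4) = 32°C
Primer R: A+T=4, G+C=8 → Tm = 2(4)+4(8) = 40°C
32°C vs 40°C → primer R is higher.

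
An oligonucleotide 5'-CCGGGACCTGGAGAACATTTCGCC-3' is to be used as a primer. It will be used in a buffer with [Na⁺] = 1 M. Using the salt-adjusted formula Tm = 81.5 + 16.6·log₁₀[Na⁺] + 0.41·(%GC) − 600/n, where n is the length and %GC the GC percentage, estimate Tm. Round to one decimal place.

82.1°C

Length n = 24. Scanning the sequence gives G=7, T=4, A=5, C=8.
G+C = 15, so %GC = 15/24 × 100 = 62.5%
Salt term: 16.6 × (0) = 0
GC term: 0.41 × 62.5 = 25.625; length term: −600/24 = −25
Tm = 81.5 + (0) + 25.625 − 25 = 82.125 → 82.1°C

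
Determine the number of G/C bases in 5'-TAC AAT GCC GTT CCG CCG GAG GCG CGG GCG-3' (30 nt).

C=10, A=4, T=4, G=12
G+C = 12 + 10 = 22

22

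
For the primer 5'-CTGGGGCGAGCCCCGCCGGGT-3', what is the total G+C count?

18

Scanning the sequence gives T=2, A=1, C=8, G=10.
G+C = 10 + 8 = 18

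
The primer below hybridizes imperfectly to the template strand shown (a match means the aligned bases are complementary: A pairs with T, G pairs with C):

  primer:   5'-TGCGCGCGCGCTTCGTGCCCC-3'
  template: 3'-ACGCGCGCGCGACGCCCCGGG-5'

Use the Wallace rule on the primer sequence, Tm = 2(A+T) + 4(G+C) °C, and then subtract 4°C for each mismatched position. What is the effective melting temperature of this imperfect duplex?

64°C

Primer base counts: A=0, T=4, G=7, C=10 → A+T=4, G+C=17
Perfect-match Tm = 2(4) + 4(17) = 8 + 68 = 76°C
Mismatches (positions where the bases are not complementary): 3 (at positions 13, 16, 18)
Effective Tm = 76 − 3×4 = 76 − 12 = 64°C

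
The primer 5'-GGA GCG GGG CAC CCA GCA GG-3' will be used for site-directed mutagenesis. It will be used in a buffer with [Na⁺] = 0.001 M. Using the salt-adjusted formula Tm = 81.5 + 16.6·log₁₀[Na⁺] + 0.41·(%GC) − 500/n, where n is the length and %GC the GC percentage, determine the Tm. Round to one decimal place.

39.5°C

Length n = 20. Counting bases: G=10, C=6, T=0, A=4
G+C = 16, so %GC = 16/20 × 100 = 80%
Salt term: 16.6 × (-3) = -49.8
GC term: 0.41 × 80 = 32.8; length term: −500/20 = −25
Tm = 81.5 + (-49.8) + 32.8 − 25 = 39.5 → 39.5°C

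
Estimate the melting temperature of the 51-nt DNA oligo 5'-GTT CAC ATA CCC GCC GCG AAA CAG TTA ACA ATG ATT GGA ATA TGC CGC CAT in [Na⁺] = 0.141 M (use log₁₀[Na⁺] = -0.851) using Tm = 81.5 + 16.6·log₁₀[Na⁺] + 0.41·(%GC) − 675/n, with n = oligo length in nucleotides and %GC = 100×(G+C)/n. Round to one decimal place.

Length n = 51. Scanning the sequence gives G=10, C=14, A=16, T=11.
G+C = 24, so %GC = 24/51 × 100 = 47.059%
Salt term: 16.6 × (-0.851) = -14.127
GC term: 0.41 × 47.059 = 19.294; length term: −675/51 = −13.235
Tm = 81.5 + (-14.127) + 19.294 − 13.235 = 73.432 → 73.4°C

73.4°C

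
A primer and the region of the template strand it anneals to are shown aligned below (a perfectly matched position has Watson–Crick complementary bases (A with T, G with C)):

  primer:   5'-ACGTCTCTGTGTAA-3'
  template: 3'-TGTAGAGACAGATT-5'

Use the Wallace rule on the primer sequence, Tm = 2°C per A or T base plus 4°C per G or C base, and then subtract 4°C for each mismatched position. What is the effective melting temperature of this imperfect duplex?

Primer base counts: A=3, T=5, G=3, C=3 → A+T=8, G+C=6
Perfect-match Tm = 2(8) + 4(6) = 16 + 24 = 40°C
Mismatches (positions where the bases are not complementary): 2 (at positions 3, 11)
Effective Tm = 40 − 2×4 = 40 − 8 = 32°C

32°C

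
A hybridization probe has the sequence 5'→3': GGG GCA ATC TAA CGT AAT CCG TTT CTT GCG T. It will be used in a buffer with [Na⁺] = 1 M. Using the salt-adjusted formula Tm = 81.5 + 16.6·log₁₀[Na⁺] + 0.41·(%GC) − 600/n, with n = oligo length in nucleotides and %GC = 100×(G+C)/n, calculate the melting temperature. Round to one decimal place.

82.0°C

Length n = 31. Counting bases: C=7, G=8, A=6, T=10
G+C = 15, so %GC = 15/31 × 100 = 48.387%
Salt term: 16.6 × (0) = 0
GC term: 0.41 × 48.387 = 19.839; length term: −600/31 = −19.355
Tm = 81.5 + (0) + 19.839 − 19.355 = 81.984 → 82.0°C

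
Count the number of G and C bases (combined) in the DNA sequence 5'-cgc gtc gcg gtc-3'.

C=5, A=0, G=5, T=2
Total G or C: 5 + 5 = 10

10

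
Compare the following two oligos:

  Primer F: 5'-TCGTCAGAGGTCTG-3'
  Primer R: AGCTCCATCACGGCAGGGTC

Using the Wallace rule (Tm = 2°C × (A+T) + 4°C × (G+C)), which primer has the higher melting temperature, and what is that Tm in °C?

Primer R, 66°C

Primer F: A+T=6, G+C=8 → Tm = 2(6)+4(8) = 44°C
Primer R: A+T=7, G+C=13 → Tm = 2(7)+4(13) = 66°C
44°C vs 66°C → primer R is higher.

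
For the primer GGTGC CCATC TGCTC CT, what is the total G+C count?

11

C=7, A=1, G=4, T=5
G+C = 4 + 7 = 11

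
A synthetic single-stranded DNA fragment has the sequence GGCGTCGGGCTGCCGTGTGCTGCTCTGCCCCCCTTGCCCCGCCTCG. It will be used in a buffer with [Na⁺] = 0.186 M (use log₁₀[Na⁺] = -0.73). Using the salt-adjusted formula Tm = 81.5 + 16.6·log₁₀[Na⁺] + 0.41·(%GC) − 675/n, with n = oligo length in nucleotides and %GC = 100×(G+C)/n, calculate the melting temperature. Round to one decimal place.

86.8°C

Length n = 46. Counting bases: A=0, T=10, G=15, C=21
G+C = 36, so %GC = 36/46 × 100 = 78.261%
Salt term: 16.6 × (-0.73) = -12.118
GC term: 0.41 × 78.261 = 32.087; length term: −675/46 = −14.674
Tm = 81.5 + (-12.118) + 32.087 − 14.674 = 86.795 → 86.8°C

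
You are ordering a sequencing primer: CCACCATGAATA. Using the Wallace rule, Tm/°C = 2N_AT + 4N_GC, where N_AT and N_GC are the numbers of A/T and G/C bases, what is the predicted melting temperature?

34°C

G=1, T=2, A=5, C=4
A+T = 7, G+C = 5
Tm = 2×7 + 4×5 = 34°C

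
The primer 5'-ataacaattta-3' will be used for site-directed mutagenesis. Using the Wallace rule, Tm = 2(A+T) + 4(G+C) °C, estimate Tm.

Counting bases: A=6, T=4, G=0, C=1
A+T = 10, G+C = 1
Tm = 2×10 + 4×1 = 24°C

24°C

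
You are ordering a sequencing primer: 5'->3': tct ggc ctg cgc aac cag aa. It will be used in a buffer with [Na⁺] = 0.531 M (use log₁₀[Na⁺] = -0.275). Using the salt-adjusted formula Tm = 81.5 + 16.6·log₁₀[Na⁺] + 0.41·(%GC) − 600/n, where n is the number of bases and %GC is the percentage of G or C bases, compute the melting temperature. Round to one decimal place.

71.5°C

Length n = 20. Counting bases: G=5, T=3, C=7, A=5
G+C = 12, so %GC = 12/20 × 100 = 60%
Salt term: 16.6 × (-0.275) = -4.565
GC term: 0.41 × 60 = 24.6; length term: −600/20 = −30
Tm = 81.5 + (-4.565) + 24.6 − 30 = 71.535 → 71.5°C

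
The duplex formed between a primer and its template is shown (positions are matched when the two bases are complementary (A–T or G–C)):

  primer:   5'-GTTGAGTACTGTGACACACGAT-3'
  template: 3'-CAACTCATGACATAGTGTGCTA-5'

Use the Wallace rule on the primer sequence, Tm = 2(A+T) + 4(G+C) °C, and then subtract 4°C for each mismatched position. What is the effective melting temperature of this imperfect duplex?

Primer base counts: A=6, T=6, G=6, C=4 → A+T=12, G+C=10
Perfect-match Tm = 2(12) + 4(10) = 24 + 40 = 64°C
Mismatches (positions where the bases are not complementary): 2 (at positions 13, 14)
Effective Tm = 64 − 2×4 = 64 − 8 = 56°C

56°C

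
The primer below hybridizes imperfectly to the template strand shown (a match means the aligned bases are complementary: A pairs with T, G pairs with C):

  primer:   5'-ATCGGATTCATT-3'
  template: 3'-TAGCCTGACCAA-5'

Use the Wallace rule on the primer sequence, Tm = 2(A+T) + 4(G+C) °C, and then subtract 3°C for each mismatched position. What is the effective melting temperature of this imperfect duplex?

23°C

Primer base counts: A=3, T=5, G=2, C=2 → A+T=8, G+C=4
Perfect-match Tm = 2(8) + 4(4) = 16 + 16 = 32°C
Mismatches (positions where the bases are not complementary): 3 (at positions 7, 9, 10)
Effective Tm = 32 − 3×3 = 32 − 9 = 23°C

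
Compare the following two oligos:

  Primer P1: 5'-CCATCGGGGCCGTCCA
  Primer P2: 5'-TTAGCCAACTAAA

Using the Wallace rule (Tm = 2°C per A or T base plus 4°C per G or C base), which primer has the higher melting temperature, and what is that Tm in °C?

Primer P1: A+T=4, G+C=12 → Tm = 2(4)+4(12) = 56°C
Primer P2: A+T=9, G+C=4 → Tm = 2(9)+4(4) = 34°C
56°C vs 34°C → primer P1 is higher.

Primer P1, 56°C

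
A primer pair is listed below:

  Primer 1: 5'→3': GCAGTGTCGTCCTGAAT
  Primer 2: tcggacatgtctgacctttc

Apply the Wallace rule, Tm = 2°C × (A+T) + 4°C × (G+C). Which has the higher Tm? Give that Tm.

Primer 2, 60°C

Primer 1: A+T=8, G+C=9 → Tm = 2(8)+4(9) = 52°C
Primer 2: A+T=10, G+C=10 → Tm = 2(10)+4(10) = 60°C
52°C vs 60°C → primer 2 is higher.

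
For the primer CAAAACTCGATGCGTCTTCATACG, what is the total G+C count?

Base counts: A=7, T=6, C=7, G=4
Total G or C: 4 + 7 = 11

11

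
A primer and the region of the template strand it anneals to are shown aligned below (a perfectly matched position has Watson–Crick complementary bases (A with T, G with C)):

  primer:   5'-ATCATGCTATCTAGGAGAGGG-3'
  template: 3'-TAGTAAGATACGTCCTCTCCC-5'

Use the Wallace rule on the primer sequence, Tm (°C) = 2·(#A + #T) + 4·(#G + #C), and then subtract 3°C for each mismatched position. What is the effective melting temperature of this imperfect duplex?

Primer base counts: A=6, T=5, G=7, C=3 → A+T=11, G+C=10
Perfect-match Tm = 2(11) + 4(10) = 22 + 40 = 62°C
Mismatches (positions where the bases are not complementary): 3 (at positions 6, 11, 12)
Effective Tm = 62 − 3×3 = 62 − 9 = 53°C

53°C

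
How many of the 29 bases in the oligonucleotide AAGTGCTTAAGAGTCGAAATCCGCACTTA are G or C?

Counting bases: T=7, C=6, A=10, G=6
G+C = 6 + 6 = 12

12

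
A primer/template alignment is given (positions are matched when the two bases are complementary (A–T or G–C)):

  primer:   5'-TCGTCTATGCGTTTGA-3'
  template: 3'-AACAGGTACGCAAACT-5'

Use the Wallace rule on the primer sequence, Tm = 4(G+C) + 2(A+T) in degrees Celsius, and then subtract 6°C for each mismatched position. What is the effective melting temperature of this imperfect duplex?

Primer base counts: A=2, T=7, G=4, C=3 → A+T=9, G+C=7
Perfect-match Tm = 2(9) + 4(7) = 18 + 28 = 46°C
Mismatches (positions where the bases are not complementary): 2 (at positions 2, 6)
Effective Tm = 46 − 2×6 = 46 − 12 = 34°C

34°C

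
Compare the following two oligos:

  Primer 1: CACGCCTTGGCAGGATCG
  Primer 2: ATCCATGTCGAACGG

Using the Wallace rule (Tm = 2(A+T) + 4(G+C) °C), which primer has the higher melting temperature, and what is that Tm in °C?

Primer 1: A+T=6, G+C=12 → Tm = 2(6)+4(12) = 60°C
Primer 2: A+T=7, G+C=8 → Tm = 2(7)+4(8) = 46°C
60°C vs 46°C → primer 1 is higher.

Primer 1, 60°C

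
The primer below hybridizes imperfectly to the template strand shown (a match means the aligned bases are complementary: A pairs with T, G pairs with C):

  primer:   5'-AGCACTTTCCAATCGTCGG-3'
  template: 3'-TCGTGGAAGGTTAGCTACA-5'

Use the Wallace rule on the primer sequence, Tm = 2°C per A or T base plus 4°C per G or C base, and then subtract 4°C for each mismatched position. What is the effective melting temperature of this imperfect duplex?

Primer base counts: A=4, T=5, G=4, C=6 → A+T=9, G+C=10
Perfect-match Tm = 2(9) + 4(10) = 18 + 40 = 58°C
Mismatches (positions where the bases are not complementary): 4 (at positions 6, 16, 17, 19)
Effective Tm = 58 − 4×4 = 58 − 16 = 42°C

42°C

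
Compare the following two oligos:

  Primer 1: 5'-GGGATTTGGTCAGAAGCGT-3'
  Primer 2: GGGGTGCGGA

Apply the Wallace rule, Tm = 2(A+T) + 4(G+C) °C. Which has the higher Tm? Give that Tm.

Primer 1: A+T=9, G+C=10 → Tm = 2(9)+4(10) = 58°C
Primer 2: A+T=2, G+C=8 → Tm = 2(2)+4(8) = 36°C
58°C vs 36°C → primer 1 is higher.

Primer 1, 58°C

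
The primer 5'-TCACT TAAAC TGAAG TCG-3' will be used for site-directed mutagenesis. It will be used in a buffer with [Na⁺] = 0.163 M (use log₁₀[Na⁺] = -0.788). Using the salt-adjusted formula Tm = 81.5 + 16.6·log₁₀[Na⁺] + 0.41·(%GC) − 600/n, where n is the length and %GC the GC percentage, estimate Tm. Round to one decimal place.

51.0°C

Length n = 18. Base counts: C=4, G=3, A=6, T=5
G+C = 7, so %GC = 7/18 × 100 = 38.889%
Salt term: 16.6 × (-0.788) = -13.081
GC term: 0.41 × 38.889 = 15.944; length term: −600/18 = −33.333
Tm = 81.5 + (-13.081) + 15.944 − 33.333 = 51.03 → 51.0°C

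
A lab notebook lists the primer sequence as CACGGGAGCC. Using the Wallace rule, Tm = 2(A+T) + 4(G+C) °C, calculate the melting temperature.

C=4, G=4, A=2, T=0
A+T = 2, G+C = 8
Tm = 2×2 + 4×8 = 36°C

36°C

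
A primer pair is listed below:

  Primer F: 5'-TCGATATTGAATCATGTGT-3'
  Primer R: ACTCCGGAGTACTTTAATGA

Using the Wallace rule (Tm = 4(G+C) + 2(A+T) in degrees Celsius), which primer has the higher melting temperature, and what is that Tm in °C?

Primer F: A+T=13, G+C=6 → Tm = 2(13)+4(6) = 50°C
Primer R: A+T=12, G+C=8 → Tm = 2(12)+4(8) = 56°C
50°C vs 56°C → primer R is higher.

Primer R, 56°C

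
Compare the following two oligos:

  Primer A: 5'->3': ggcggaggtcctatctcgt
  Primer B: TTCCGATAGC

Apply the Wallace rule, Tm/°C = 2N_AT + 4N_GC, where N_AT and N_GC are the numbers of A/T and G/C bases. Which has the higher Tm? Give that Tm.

Primer A, 62°C

Primer A: A+T=7, G+C=12 → Tm = 2(7)+4(12) = 62°C
Primer B: A+T=5, G+C=5 → Tm = 2(5)+4(5) = 30°C
62°C vs 30°C → primer A is higher.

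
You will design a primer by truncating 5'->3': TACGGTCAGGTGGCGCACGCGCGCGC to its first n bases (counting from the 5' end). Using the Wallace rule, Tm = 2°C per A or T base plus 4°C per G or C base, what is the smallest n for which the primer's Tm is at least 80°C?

First 22 bases: TACGGTCAGGTGGCGCACGCGC → Tm = 76°C (< 80°C)
First 23 bases: TACGGTCAGGTGGCGCACGCGCG → Tm = 80°C (≥ 80°C)
Since every base adds ≥2°C, Tm only increases with n, so the threshold is first crossed at n = 23.

n = 23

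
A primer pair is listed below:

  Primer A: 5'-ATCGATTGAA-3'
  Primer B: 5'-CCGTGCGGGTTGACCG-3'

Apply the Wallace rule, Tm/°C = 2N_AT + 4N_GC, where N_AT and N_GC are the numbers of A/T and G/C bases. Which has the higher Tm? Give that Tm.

Primer A: A+T=7, G+C=3 → Tm = 2(7)+4(3) = 26°C
Primer B: A+T=4, G+C=12 → Tm = 2(4)+4(12) = 56°C
26°C vs 56°C → primer B is higher.

Primer B, 56°C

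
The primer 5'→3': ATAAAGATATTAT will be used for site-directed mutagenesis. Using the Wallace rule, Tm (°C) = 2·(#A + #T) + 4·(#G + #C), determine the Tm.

Scanning the sequence gives T=5, C=0, G=1, A=7.
AT pairs contribute 12, GC pairs contribute 1.
Tm = 2×12 + 4×1 = 28°C

28°C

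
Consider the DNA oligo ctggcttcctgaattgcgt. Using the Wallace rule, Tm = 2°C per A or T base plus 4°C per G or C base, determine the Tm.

58°C

C=5, G=5, A=2, T=7
AT pairs contribute 9, GC pairs contribute 10.
Tm = 2(9) + 4(10) = 18 + 40 = 58°C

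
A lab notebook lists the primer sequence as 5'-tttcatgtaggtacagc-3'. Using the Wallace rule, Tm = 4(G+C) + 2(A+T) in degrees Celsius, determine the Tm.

48°C

Scanning the sequence gives C=3, A=4, G=4, T=6.
A+T = 10, G+C = 7
Tm = 2×10 + 4×7 = 48°C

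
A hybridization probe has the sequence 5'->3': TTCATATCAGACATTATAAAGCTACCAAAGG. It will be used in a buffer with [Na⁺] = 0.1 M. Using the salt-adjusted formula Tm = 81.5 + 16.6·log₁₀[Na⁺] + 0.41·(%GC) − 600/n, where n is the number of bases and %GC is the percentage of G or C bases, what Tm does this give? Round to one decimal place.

Length n = 31. Counting bases: C=6, G=4, A=13, T=8
G+C = 10, so %GC = 10/31 × 100 = 32.258%
Salt term: 16.6 × (-1) = -16.6
GC term: 0.41 × 32.258 = 13.226; length term: −600/31 = −19.355
Tm = 81.5 + (-16.6) + 13.226 − 19.355 = 58.771 → 58.8°C

58.8°C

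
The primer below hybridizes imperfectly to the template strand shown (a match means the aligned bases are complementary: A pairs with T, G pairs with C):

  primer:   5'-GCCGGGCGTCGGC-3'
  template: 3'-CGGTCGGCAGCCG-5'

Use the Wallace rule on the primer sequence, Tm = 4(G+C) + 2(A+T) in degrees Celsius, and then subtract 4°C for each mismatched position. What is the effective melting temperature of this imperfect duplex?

Primer base counts: A=0, T=1, G=7, C=5 → A+T=1, G+C=12
Perfect-match Tm = 2(1) + 4(12) = 2 + 48 = 50°C
Mismatches (positions where the bases are not complementary): 2 (at positions 4, 6)
Effective Tm = 50 − 2×4 = 50 − 8 = 42°C

42°C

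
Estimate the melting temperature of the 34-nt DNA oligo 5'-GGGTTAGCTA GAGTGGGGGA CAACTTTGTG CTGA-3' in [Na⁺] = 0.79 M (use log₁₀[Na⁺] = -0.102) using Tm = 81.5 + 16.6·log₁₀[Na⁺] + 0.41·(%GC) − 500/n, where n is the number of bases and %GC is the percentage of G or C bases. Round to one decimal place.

86.8°C

Length n = 34. Scanning the sequence gives A=7, C=4, T=9, G=14.
G+C = 18, so %GC = 18/34 × 100 = 52.941%
Salt term: 16.6 × (-0.102) = -1.693
GC term: 0.41 × 52.941 = 21.706; length term: −500/34 = −14.706
Tm = 81.5 + (-1.693) + 21.706 − 14.706 = 86.807 → 86.8°C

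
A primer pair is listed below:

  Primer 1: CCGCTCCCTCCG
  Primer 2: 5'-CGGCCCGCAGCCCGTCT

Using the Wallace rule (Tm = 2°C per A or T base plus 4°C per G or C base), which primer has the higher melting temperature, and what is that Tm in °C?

Primer 1: A+T=2, G+C=10 → Tm = 2(2)+4(10) = 44°C
Primer 2: A+T=3, G+C=14 → Tm = 2(3)+4(14) = 62°C
44°C vs 62°C → primer 2 is higher.

Primer 2, 62°C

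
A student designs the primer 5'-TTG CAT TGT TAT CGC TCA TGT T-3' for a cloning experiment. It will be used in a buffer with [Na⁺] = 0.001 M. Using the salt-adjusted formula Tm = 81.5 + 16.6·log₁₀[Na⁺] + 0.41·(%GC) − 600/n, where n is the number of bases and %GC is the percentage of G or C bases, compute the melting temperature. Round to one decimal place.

Length n = 22. Base counts: G=4, A=3, C=4, T=11
G+C = 8, so %GC = 8/22 × 100 = 36.364%
Salt term: 16.6 × (-3) = -49.8
GC term: 0.41 × 36.364 = 14.909; length term: −600/22 = −27.273
Tm = 81.5 + (-49.8) + 14.909 − 27.273 = 19.336 → 19.3°C

19.3°C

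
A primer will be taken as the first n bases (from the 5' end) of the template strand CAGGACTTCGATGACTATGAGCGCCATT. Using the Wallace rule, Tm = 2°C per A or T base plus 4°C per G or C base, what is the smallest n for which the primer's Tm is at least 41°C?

n = 14

First 13 bases: CAGGACTTCGATG → Tm = 40°C (< 41°C)
First 14 bases: CAGGACTTCGATGA → Tm = 42°C (≥ 41°C)
Each additional base adds 2°C (A/T) or 4°C (G/C), so Tm is non-decreasing in n; n = 14 is the first length to reach 41°C.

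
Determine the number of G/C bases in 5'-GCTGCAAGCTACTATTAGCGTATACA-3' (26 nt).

11

A=8, T=7, G=5, C=6
Total G or C: 5 + 6 = 11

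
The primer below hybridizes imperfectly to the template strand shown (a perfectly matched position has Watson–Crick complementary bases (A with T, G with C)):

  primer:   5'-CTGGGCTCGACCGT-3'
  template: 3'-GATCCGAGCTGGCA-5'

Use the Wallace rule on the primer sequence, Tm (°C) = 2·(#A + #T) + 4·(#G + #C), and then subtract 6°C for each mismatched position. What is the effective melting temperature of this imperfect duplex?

Primer base counts: A=1, T=3, G=5, C=5 → A+T=4, G+C=10
Perfect-match Tm = 2(4) + 4(10) = 8 + 40 = 48°C
Mismatches (positions where the bases are not complementary): 1 (at position 3)
Effective Tm = 48 − 1×6 = 48 − 6 = 42°C

42°C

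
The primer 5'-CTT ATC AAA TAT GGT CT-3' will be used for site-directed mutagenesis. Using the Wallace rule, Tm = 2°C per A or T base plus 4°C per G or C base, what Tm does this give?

44°C

Base counts: A=5, G=2, T=7, C=3
AT pairs contribute 12, GC pairs contribute 5.
Tm = 4·5 + 2·12 = 20 + 24 = 44°C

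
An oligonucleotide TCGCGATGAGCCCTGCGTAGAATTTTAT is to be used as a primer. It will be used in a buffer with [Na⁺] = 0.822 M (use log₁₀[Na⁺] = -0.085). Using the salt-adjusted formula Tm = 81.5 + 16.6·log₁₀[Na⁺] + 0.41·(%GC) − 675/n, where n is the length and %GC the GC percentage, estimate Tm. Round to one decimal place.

75.0°C

Length n = 28. Scanning the sequence gives C=6, T=9, G=7, A=6.
G+C = 13, so %GC = 13/28 × 100 = 46.429%
Salt term: 16.6 × (-0.085) = -1.411
GC term: 0.41 × 46.429 = 19.036; length term: −675/28 = −24.107
Tm = 81.5 + (-1.411) + 19.036 − 24.107 = 75.018 → 75.0°C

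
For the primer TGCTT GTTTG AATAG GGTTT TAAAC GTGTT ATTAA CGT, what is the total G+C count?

A=9, G=9, T=17, C=3
G+C = 9 + 3 = 12

12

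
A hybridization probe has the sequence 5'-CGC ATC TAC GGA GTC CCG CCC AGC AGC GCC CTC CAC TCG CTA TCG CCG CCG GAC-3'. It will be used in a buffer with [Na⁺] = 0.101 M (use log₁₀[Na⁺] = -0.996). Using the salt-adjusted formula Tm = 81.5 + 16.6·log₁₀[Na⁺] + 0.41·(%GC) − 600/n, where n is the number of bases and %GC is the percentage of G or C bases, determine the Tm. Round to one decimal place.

Length n = 54. Scanning the sequence gives C=26, G=13, T=7, A=8.
G+C = 39, so %GC = 39/54 × 100 = 72.222%
Salt term: 16.6 × (-0.996) = -16.534
GC term: 0.41 × 72.222 = 29.611; length term: −600/54 = −11.111
Tm = 81.5 + (-16.534) + 29.611 − 11.111 = 83.466 → 83.5°C

83.5°C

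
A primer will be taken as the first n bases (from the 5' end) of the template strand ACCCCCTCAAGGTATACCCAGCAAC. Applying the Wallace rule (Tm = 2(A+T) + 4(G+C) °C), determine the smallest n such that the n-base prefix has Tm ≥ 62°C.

First 19 bases: ACCCCCTCAAGGTATACCC → Tm = 60°C (< 62°C)
First 20 bases: ACCCCCTCAAGGTATACCCA → Tm = 62°C (≥ 62°C)
Each additional base adds 2°C (A/T) or 4°C (G/C), so Tm is non-decreasing in n; n = 20 is the first length to reach 62°C.

n = 20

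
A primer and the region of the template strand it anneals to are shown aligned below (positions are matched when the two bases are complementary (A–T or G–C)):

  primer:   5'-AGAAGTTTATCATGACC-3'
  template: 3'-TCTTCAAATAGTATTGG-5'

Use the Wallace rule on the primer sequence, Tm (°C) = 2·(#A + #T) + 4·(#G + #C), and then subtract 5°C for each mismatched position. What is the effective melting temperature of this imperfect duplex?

Primer base counts: A=6, T=5, G=3, C=3 → A+T=11, G+C=6
Perfect-match Tm = 2(11) + 4(6) = 22 + 24 = 46°C
Mismatches (positions where the bases are not complementary): 1 (at position 14)
Effective Tm = 46 − 1×5 = 46 − 5 = 41°C

41°C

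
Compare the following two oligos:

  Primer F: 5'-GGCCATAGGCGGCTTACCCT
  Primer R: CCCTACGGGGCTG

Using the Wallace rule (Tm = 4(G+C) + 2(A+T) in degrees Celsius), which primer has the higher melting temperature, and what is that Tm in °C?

Primer F: A+T=7, G+C=13 → Tm = 2(7)+4(13) = 66°C
Primer R: A+T=3, G+C=10 → Tm = 2(3)+4(10) = 46°C
66°C vs 46°C → primer F is higher.

Primer F, 66°C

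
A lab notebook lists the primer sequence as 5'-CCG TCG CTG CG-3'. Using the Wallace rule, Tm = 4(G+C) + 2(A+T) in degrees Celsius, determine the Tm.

Scanning the sequence gives T=2, A=0, G=4, C=5.
So N_AT = 2 and N_GC = 9.
Tm = 2×2 + 4×9 = 40°C

40°C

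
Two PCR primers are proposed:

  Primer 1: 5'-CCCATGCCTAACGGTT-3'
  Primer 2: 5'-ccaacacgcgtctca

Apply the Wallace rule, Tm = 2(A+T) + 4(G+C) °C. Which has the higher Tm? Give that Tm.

Primer 1, 50°C

Primer 1: A+T=7, G+C=9 → Tm = 2(7)+4(9) = 50°C
Primer 2: A+T=6, G+C=9 → Tm = 2(6)+4(9) = 48°C
50°C vs 48°C → primer 1 is higher.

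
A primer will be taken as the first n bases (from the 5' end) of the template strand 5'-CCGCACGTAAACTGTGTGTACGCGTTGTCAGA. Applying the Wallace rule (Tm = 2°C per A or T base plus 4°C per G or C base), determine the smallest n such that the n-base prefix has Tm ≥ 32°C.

First 9 bases: CCGCACGTA → Tm = 30°C (< 32°C)
First 10 bases: CCGCACGTAA → Tm = 32°C (≥ 32°C)
Since every base adds ≥2°C, Tm only increases with n, so the threshold is first crossed at n = 10.

n = 10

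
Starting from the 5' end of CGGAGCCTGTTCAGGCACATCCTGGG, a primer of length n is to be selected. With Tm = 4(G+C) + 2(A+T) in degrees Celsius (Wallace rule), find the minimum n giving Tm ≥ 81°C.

n = 25

First 24 bases: CGGAGCCTGTTCAGGCACATCCTG → Tm = 78°C (< 81°C)
First 25 bases: CGGAGCCTGTTCAGGCACATCCTGG → Tm = 82°C (≥ 81°C)
Each additional base adds 2°C (A/T) or 4°C (G/C), so Tm is non-decreasing in n; n = 25 is the first length to reach 81°C.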